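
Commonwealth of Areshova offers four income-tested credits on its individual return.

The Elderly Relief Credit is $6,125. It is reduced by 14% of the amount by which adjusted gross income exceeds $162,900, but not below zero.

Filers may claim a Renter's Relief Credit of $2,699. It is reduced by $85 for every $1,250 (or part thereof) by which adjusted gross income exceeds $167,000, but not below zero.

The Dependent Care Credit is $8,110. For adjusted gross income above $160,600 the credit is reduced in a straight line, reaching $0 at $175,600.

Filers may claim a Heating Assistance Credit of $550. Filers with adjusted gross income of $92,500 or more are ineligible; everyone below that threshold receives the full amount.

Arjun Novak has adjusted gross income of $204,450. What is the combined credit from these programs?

Elderly Relief Credit: 14% of the $41,550 excess over $162,900 is $5,817; credit = $6,125 − $5,817 = $308.
Renter's Relief Credit: income exceeds $167,000 by $37,450, which is 30 full-or-partial $1,250 increments; reduction = 30 × $85 = $2,550, leaving $149.
Dependent Care Credit: $204,450 is at or above $175,600, so the credit is $0.
Heating Assistance Credit: $204,450 meets or exceeds the $92,500 cutoff, so the credit is $0.
Total: $308 + $149 + $0 + $0 = $457.

$457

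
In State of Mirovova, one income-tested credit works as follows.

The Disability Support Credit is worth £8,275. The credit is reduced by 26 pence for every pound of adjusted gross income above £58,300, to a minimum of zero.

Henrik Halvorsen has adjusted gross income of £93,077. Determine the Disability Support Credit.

Disability Support Credit: 26% of the £34,777 excess over £58,300 is £9,042.02 ≥ base, so the credit is £0.

£0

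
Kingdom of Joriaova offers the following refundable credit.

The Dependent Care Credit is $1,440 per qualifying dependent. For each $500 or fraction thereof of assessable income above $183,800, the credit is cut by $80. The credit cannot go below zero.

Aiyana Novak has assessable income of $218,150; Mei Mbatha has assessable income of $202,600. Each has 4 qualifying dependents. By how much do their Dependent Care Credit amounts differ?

$2,480

Aiyana ($218,150): Dependent Care Credit: base = 4 × $1,440 = $5,760. income exceeds $183,800 by $34,350, which is 69 full-or-partial $500 increments; reduction = 69 × $80 = $5,520, leaving $240.
Mei ($202,600): Dependent Care Credit: base = 4 × $1,440 = $5,760. income exceeds $183,800 by $18,800, which is 38 full-or-partial $500 increments; reduction = 38 × $80 = $3,040, leaving $2,720.
Difference: |$240 − $2,720| = $2,480.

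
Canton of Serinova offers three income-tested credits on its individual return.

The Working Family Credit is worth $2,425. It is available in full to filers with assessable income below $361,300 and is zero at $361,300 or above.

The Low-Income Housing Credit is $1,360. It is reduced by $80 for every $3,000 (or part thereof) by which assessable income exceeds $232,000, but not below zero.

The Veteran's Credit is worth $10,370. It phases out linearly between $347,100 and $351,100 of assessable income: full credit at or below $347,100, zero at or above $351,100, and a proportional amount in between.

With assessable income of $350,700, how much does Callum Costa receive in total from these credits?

Working Family Credit: $350,700 is below the $361,300 cutoff, so the full $2,425 applies.
Low-Income Housing Credit: income exceeds $232,000 by $118,700 → 40 increments × $80 = $3,200 ≥ base, so the credit is $0.
Veteran's Credit: $350,700 is $3,600 into a $4,000 phase-out range, leaving 400/4,000 of the credit: $10,370 × 400/4,000 = $1,037.
Total: $2,425 + $0 + $1,037 = $3,462.

$3,462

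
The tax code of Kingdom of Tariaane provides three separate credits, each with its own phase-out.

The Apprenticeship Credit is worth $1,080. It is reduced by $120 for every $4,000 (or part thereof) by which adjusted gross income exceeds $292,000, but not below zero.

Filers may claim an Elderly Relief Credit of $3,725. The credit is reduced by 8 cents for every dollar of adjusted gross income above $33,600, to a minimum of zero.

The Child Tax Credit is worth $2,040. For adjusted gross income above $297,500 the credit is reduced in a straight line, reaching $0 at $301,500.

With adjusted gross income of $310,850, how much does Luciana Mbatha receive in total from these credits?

Apprenticeship Credit: income exceeds $292,000 by $18,850, which is 5 full-or-partial $4,000 increments; reduction = 5 × $120 = $600, leaving $480.
Elderly Relief Credit: 8% of the $277,250 excess over $33,600 is $22,180 ≥ base, so the credit is $0.
Child Tax Credit: $310,850 is at or above $301,500, so the credit is $0.
Total: $480 + $0 + $0 = $480.

$480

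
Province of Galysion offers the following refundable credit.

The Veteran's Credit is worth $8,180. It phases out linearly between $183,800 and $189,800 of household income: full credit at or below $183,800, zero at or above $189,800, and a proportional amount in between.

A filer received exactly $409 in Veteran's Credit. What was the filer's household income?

$409 is 409/8,180 of the full $8,180, so 7,771/8,180 of the $6,000 range has been used: income = $183,800 + $6,000 × 7,771/8,180 = $189,500.

$189,500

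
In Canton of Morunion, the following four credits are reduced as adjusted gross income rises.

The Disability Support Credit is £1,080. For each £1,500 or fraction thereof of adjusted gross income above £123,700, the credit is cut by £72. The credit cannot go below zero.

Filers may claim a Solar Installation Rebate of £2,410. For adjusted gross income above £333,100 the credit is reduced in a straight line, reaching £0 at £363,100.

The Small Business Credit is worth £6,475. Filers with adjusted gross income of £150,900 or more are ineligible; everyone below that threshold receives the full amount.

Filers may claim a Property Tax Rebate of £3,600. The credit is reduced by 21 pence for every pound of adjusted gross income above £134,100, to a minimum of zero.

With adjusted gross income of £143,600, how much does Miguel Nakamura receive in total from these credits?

Disability Support Credit: income exceeds £123,700 by £19,900, which is 14 full-or-partial £1,500 increments; reduction = 14 × £72 = £1,008, leaving £72.
Solar Installation Rebate: £143,600 is at or below the £333,100 threshold, so the full £2,410 applies.
Small Business Credit: £143,600 is below the £150,900 cutoff, so the full £6,475 applies.
Property Tax Rebate: 21% of the £9,500 excess over £134,100 is £1,995; credit = £3,600 − £1,995 = £1,605.
Total: £72 + £2,410 + £6,475 + £1,605 = £10,562.

£10,562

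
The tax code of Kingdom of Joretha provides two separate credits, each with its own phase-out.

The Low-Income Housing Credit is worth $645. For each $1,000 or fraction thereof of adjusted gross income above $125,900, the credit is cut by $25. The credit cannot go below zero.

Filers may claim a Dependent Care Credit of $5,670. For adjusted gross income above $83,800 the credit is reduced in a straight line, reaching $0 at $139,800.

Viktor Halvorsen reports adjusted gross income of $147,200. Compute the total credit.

$95

Low-Income Housing Credit: income exceeds $125,900 by $21,300, which is 22 full-or-partial $1,000 increments; reduction = 22 × $25 = $550, leaving $95.
Dependent Care Credit: $147,200 is at or above $139,800, so the credit is $0.
Total: $95 + $0 = $95.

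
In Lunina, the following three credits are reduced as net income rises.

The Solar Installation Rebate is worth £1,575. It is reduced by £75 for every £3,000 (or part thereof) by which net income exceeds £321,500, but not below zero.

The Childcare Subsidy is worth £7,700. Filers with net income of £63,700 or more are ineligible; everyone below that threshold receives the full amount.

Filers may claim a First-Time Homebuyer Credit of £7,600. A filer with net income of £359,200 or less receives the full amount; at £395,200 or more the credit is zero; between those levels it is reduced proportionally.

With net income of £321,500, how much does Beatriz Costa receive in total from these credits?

Solar Installation Rebate: £321,500 is at or below the £321,500 threshold, so the full £1,575 applies.
Childcare Subsidy: £321,500 meets or exceeds the £63,700 cutoff, so the credit is £0.
First-Time Homebuyer Credit: £321,500 is at or below the £359,200 threshold, so the full £7,600 applies.
Total: £1,575 + £0 + £7,600 = £9,175.

£9,175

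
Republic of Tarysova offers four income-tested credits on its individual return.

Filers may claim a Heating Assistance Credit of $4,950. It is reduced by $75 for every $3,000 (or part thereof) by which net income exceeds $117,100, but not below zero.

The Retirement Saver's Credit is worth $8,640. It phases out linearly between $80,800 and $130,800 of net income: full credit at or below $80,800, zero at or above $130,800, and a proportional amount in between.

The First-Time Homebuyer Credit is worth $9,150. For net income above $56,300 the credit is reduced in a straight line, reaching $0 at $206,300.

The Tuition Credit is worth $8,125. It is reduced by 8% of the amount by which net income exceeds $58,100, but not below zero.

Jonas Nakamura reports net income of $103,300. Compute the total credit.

Heating Assistance Credit: $103,300 is at or below the $117,100 threshold, so the full $4,950 applies.
Retirement Saver's Credit: $103,300 is $22,500 into a $50,000 phase-out range, leaving 27,500/50,000 of the credit: $8,640 × 27,500/50,000 = $4,752.
First-Time Homebuyer Credit: $103,300 is $47,000 into a $150,000 phase-out range, leaving 103,000/150,000 of the credit: $9,150 × 103,000/150,000 = $6,283.
Tuition Credit: 8% of the $45,200 excess over $58,100 is $3,616; credit = $8,125 − $3,616 = $4,509.
Total: $4,950 + $4,752 + $6,283 + $4,509 = $20,494.

$20,494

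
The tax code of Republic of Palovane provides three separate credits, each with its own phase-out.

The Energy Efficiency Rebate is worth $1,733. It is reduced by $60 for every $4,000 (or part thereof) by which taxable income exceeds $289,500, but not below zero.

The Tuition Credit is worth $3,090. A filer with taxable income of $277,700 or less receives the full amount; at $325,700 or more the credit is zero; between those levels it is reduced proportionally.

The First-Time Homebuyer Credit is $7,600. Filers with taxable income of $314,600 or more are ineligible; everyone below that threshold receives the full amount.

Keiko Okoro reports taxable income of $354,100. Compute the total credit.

$713

Energy Efficiency Rebate: income exceeds $289,500 by $64,600, which is 17 full-or-partial $4,000 increments; reduction = 17 × $60 = $1,020, leaving $713.
Tuition Credit: $354,100 is at or above $325,700, so the credit is $0.
First-Time Homebuyer Credit: $354,100 meets or exceeds the $314,600 cutoff, so the credit is $0.
Total: $713 + $0 + $0 = $713.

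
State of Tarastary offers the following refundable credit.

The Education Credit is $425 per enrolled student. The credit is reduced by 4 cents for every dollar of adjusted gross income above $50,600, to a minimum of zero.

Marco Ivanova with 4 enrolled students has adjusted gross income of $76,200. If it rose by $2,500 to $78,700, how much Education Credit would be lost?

At $76,200 — base = 4 × $425 = $1,700. 4% of the $25,600 excess over $50,600 is $1,024; credit = $1,700 − $1,024 = $676.
At $78,700 — base = 4 × $425 = $1,700. 4% of the $28,100 excess over $50,600 is $1,124; credit = $1,700 − $1,124 = $576.
Lost: $676 − $576 = $100.

$100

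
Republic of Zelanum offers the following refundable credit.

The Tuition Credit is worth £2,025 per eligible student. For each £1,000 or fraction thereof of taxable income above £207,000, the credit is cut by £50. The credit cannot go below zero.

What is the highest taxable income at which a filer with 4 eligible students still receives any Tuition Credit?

Full credit = 4 × £2,025 = £8,100.
After 161 increments the reduction is 161 × £50 = £8,050, leaving £50; one more increment wipes it out. Increment 161 ends at excess 161 × £1,000 = £161,000, so the highest qualifying income is £207,000 + £161,000 = £368,000.

£368,000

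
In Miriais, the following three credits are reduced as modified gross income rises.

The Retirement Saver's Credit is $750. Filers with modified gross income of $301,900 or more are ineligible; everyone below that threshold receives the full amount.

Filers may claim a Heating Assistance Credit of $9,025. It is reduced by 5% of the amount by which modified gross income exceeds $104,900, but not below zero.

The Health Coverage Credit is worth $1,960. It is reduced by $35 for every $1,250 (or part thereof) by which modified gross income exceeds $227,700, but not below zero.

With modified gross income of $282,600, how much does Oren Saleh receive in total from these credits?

$1,310

Retirement Saver's Credit: $282,600 is below the $301,900 cutoff, so the full $750 applies.
Heating Assistance Credit: 5% of the $177,700 excess over $104,900 is $8,885; credit = $9,025 − $8,885 = $140.
Health Coverage Credit: income exceeds $227,700 by $54,900, which is 44 full-or-partial $1,250 increments; reduction = 44 × $35 = $1,540, leaving $420.
Total: $750 + $140 + $420 = $1,310.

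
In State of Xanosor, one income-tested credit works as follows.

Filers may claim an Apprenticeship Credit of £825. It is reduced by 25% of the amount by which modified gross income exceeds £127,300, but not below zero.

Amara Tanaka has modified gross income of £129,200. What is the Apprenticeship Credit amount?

Apprenticeship Credit: 25% of the £1,900 excess over £127,300 is £475; credit = £825 − £475 = £350.

£350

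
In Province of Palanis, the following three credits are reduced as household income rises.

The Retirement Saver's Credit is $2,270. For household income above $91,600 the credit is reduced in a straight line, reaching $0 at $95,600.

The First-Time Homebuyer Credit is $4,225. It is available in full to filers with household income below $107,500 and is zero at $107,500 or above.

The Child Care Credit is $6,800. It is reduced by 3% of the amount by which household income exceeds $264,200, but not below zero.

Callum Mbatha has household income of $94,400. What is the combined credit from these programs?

Retirement Saver's Credit: $94,400 is $2,800 into a $4,000 phase-out range, leaving 1,200/4,000 of the credit: $2,270 × 1,200/4,000 = $681.
First-Time Homebuyer Credit: $94,400 is below the $107,500 cutoff, so the full $4,225 applies.
Child Care Credit: $94,400 is at or below the $264,200 threshold, so the full $6,800 applies.
Total: $681 + $4,225 + $6,800 = $11,706.

$11,706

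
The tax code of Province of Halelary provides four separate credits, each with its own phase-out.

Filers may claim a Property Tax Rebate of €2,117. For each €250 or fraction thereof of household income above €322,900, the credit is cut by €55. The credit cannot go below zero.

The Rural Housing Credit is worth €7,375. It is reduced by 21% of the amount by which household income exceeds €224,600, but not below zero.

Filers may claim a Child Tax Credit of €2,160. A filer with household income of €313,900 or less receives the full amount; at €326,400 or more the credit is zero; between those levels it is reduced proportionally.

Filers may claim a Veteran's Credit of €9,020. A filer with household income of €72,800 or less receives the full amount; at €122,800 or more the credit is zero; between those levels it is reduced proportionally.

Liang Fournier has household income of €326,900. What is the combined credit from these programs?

Property Tax Rebate: income exceeds €322,900 by €4,000, which is 16 full-or-partial €250 increments; reduction = 16 × €55 = €880, leaving €1,237.
Rural Housing Credit: 21% of the €102,300 excess over €224,600 is €21,483 ≥ base, so the credit is €0.
Child Tax Credit: €326,900 is at or above €326,400, so the credit is €0.
Veteran's Credit: €326,900 is at or above €122,800, so the credit is €0.
Total: €1,237 + €0 + €0 + €0 = €1,237.

€1,237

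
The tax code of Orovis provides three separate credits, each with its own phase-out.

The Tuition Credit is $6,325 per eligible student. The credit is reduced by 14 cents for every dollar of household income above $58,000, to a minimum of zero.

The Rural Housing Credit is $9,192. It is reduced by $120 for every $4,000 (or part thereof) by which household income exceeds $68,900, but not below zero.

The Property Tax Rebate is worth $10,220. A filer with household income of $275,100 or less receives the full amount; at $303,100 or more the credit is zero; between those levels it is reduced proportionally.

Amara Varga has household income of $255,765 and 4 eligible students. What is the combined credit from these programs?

Tuition Credit: base = 4 × $6,325 = $25,300. 14% of the $197,765 excess over $58,000 is $27,687.10 ≥ base, so the credit is $0.
Rural Housing Credit: income exceeds $68,900 by $186,865, which is 47 full-or-partial $4,000 increments; reduction = 47 × $120 = $5,640, leaving $3,552.
Property Tax Rebate: $255,765 is at or below the $275,100 threshold, so the full $10,220 applies.
Total: $0 + $3,552 + $10,220 = $13,772.

$13,772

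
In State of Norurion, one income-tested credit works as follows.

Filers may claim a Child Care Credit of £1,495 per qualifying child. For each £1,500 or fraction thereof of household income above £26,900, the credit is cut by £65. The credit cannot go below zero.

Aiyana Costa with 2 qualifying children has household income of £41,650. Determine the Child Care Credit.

Child Care Credit: base = 2 × £1,495 = £2,990. income exceeds £26,900 by £14,750, which is 10 full-or-partial £1,500 increments; reduction = 10 × £65 = £650, leaving £2,340.

£2,340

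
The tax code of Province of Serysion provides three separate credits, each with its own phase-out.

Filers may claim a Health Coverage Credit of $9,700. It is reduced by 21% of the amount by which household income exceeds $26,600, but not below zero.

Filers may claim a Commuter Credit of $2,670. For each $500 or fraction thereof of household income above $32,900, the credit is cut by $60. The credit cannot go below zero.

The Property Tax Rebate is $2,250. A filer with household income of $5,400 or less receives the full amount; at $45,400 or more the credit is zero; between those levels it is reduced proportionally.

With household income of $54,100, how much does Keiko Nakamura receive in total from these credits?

Health Coverage Credit: 21% of the $27,500 excess over $26,600 is $5,775; credit = $9,700 − $5,775 = $3,925.
Commuter Credit: income exceeds $32,900 by $21,200, which is 43 full-or-partial $500 increments; reduction = 43 × $60 = $2,580, leaving $90.
Property Tax Rebate: $54,100 is at or above $45,400, so the credit is $0.
Total: $3,925 + $90 + $0 = $4,015.

$4,015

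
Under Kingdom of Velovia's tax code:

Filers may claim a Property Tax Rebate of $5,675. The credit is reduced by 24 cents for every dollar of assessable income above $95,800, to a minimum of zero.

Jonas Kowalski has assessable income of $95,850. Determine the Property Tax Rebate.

Property Tax Rebate: 24% of the $50 excess over $95,800 is $12; credit = $5,675 − $12 = $5,663.

$5,663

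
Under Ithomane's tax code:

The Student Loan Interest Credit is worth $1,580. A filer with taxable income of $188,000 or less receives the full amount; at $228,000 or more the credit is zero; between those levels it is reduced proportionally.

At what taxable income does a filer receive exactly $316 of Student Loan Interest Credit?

$220,000

$316 is 316/1,580 of the full $1,580, so 1,264/1,580 of the $40,000 range has been used: income = $188,000 + $40,000 × 1,264/1,580 = $220,000.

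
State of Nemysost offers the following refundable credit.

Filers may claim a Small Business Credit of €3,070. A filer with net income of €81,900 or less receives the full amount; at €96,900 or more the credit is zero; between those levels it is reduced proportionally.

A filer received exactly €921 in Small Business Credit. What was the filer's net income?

€921 is 921/3,070 of the full €3,070, so 2,149/3,070 of the €15,000 range has been used: income = €81,900 + €15,000 × 2,149/3,070 = €92,400.

€92,400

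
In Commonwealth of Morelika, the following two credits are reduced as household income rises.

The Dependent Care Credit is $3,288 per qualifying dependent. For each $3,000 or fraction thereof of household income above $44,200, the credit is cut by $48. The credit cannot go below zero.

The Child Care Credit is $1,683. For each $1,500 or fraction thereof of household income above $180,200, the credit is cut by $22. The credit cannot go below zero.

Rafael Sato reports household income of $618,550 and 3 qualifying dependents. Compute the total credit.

$648

Dependent Care Credit: base = 3 × $3,288 = $9,864. income exceeds $44,200 by $574,350, which is 192 full-or-partial $3,000 increments; reduction = 192 × $48 = $9,216, leaving $648.
Child Care Credit: income exceeds $180,200 by $438,350 → 293 increments × $22 = $6,446 ≥ base, so the credit is $0.
Total: $648 + $0 = $648.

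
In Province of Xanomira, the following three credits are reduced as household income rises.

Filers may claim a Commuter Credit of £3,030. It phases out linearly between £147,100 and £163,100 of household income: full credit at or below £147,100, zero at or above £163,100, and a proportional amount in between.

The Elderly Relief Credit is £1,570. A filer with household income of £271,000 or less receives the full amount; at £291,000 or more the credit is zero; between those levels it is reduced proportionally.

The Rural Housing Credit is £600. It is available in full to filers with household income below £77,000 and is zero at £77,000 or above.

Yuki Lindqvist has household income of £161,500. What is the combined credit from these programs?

£1,873

Commuter Credit: £161,500 is £14,400 into a £16,000 phase-out range, leaving 1,600/16,000 of the credit: £3,030 × 1,600/16,000 = £303.
Elderly Relief Credit: £161,500 is at or below the £271,000 threshold, so the full £1,570 applies.
Rural Housing Credit: £161,500 meets or exceeds the £77,000 cutoff, so the credit is £0.
Total: £303 + £1,570 + £0 = £1,873.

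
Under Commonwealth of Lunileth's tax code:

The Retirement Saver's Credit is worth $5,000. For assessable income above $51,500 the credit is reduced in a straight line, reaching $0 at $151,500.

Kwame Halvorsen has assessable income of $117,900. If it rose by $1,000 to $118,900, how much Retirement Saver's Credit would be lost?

$50

At $117,900 — $117,900 is $66,400 into a $100,000 phase-out range, leaving 33,600/100,000 of the credit: $5,000 × 33,600/100,000 = $1,680.
At $118,900 — $118,900 is $67,400 into a $100,000 phase-out range, leaving 32,600/100,000 of the credit: $5,000 × 32,600/100,000 = $1,630.
Lost: $1,680 − $1,630 = $50.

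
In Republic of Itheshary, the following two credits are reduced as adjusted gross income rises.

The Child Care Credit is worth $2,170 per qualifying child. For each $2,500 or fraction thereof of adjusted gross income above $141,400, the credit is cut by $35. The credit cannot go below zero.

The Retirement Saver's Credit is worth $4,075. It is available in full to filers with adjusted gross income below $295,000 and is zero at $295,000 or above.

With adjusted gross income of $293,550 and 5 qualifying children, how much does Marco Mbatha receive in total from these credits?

Child Care Credit: base = 5 × $2,170 = $10,850. income exceeds $141,400 by $152,150, which is 61 full-or-partial $2,500 increments; reduction = 61 × $35 = $2,135, leaving $8,715.
Retirement Saver's Credit: $293,550 is below the $295,000 cutoff, so the full $4,075 applies.
Total: $8,715 + $4,075 = $12,790.

$12,790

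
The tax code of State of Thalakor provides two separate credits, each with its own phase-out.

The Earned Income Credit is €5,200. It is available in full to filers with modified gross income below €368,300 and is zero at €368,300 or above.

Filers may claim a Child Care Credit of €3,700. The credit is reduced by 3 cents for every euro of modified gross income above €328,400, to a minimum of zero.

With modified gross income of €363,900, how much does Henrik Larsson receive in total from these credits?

Earned Income Credit: €363,900 is below the €368,300 cutoff, so the full €5,200 applies.
Child Care Credit: 3% of the €35,500 excess over €328,400 is €1,065; credit = €3,700 − €1,065 = €2,635.
Total: €5,200 + €2,635 = €7,835.

€7,835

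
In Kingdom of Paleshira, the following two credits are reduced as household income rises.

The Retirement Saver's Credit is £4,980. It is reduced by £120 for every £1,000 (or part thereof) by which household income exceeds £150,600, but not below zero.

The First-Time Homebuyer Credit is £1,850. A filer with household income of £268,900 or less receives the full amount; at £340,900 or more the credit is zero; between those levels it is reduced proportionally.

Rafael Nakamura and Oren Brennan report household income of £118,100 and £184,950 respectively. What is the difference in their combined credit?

£4,200

Rafael (£118,100): Retirement Saver's Credit: £118,100 is at or below the £150,600 threshold, so the full £4,980 applies. First-Time Homebuyer Credit: £118,100 is at or below the £268,900 threshold, so the full £1,850 applies. total £4,980 + £1,850 = £6,830
Oren (£184,950): Retirement Saver's Credit: income exceeds £150,600 by £34,350, which is 35 full-or-partial £1,000 increments; reduction = 35 × £120 = £4,200, leaving £780. First-Time Homebuyer Credit: £184,950 is at or below the £268,900 threshold, so the full £1,850 applies. total £780 + £1,850 = £2,630
Difference: |£6,830 − £2,630| = £4,200.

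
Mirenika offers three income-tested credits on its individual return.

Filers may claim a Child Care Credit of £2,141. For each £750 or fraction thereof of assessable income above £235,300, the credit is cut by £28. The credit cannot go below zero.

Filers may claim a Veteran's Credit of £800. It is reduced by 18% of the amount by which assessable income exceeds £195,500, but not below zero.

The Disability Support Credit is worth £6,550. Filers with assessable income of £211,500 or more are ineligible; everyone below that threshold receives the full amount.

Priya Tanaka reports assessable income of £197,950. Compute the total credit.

£9,050

Child Care Credit: £197,950 is at or below the £235,300 threshold, so the full £2,141 applies.
Veteran's Credit: 18% of the £2,450 excess over £195,500 is £441; credit = £800 − £441 = £359.
Disability Support Credit: £197,950 is below the £211,500 cutoff, so the full £6,550 applies.
Total: £2,141 + £359 + £6,550 = £9,050.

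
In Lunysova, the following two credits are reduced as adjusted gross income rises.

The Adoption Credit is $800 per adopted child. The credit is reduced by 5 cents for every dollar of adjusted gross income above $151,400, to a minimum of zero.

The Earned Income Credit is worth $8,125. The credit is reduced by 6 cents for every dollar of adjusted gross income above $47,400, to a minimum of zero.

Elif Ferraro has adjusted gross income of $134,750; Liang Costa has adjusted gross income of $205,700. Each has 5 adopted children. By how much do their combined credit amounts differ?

Elif ($134,750): Adoption Credit: base = 5 × $800 = $4,000. $134,750 is at or below the $151,400 threshold, so the full $4,000 applies. Earned Income Credit: 6% of the $87,350 excess over $47,400 is $5,241; credit = $8,125 − $5,241 = $2,884. total $4,000 + $2,884 = $6,884
Liang ($205,700): Adoption Credit: base = 5 × $800 = $4,000. 5% of the $54,300 excess over $151,400 is $2,715; credit = $4,000 − $2,715 = $1,285. Earned Income Credit: 6% of the $158,300 excess over $47,400 is $9,498 ≥ base, so the credit is $0. total $1,285 + $0 = $1,285
Difference: |$6,884 − $1,285| = $5,599.

$5,599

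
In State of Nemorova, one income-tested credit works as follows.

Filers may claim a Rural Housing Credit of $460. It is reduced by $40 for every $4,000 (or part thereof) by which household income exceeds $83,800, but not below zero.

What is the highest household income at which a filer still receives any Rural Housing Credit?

After 11 increments the reduction is 11 × $40 = $440, leaving $20; one more increment wipes it out. Increment 11 ends at excess 11 × $4,000 = $44,000, so the highest qualifying income is $83,800 + $44,000 = $127,800.

$127,800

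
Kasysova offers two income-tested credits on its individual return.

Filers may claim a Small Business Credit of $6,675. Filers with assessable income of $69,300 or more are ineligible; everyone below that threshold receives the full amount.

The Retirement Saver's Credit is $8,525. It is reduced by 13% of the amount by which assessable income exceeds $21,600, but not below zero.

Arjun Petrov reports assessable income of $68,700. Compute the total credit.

Small Business Credit: $68,700 is below the $69,300 cutoff, so the full $6,675 applies.
Retirement Saver's Credit: 13% of the $47,100 excess over $21,600 is $6,123; credit = $8,525 − $6,123 = $2,402.
Total: $6,675 + $2,402 = $9,077.

$9,077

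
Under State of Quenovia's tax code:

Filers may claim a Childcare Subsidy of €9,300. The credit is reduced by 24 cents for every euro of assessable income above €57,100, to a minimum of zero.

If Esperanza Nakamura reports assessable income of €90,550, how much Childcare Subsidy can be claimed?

€1,272

Childcare Subsidy: 24% of the €33,450 excess over €57,100 is €8,028; credit = €9,300 − €8,028 = €1,272.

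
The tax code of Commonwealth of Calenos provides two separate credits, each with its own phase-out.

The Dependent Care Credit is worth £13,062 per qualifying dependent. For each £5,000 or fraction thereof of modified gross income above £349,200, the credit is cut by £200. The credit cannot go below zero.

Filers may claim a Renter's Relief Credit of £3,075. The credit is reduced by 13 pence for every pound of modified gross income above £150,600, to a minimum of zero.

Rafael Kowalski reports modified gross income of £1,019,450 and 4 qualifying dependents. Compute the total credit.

£25,248

Dependent Care Credit: base = 4 × £13,062 = £52,248. income exceeds £349,200 by £670,250, which is 135 full-or-partial £5,000 increments; reduction = 135 × £200 = £27,000, leaving £25,248.
Renter's Relief Credit: 13% of the £868,850 excess over £150,600 is £112,950.50 ≥ base, so the credit is £0.
Total: £25,248 + £0 = £25,248.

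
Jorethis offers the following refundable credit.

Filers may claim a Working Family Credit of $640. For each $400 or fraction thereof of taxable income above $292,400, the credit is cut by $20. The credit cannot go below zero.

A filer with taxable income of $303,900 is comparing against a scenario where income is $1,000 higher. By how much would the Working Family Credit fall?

$60

At $303,900 — income exceeds $292,400 by $11,500, which is 29 full-or-partial $400 increments; reduction = 29 × $20 = $580, leaving $60.
At $304,900 — income exceeds $292,400 by $12,500 → 32 increments × $20 = $640 ≥ base, so the credit is $0.
Lost: $60 − $0 = $60.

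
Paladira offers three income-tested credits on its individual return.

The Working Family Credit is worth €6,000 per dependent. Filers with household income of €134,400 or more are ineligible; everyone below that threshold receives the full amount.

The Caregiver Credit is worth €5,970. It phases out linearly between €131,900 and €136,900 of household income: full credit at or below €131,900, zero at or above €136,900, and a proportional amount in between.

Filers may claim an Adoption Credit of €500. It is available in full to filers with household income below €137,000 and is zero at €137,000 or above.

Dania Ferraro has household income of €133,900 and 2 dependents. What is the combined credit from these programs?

€16,082

Working Family Credit: base = 2 × €6,000 = €12,000. €133,900 is below the €134,400 cutoff, so the full €12,000 applies.
Caregiver Credit: €133,900 is €2,000 into a €5,000 phase-out range, leaving 3,000/5,000 of the credit: €5,970 × 3,000/5,000 = €3,582.
Adoption Credit: €133,900 is below the €137,000 cutoff, so the full €500 applies.
Total: €12,000 + €3,582 + €500 = €16,082.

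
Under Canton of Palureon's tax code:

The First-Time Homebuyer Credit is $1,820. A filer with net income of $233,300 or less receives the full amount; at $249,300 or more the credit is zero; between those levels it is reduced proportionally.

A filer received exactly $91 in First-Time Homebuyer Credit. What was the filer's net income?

$248,500

$91 is 91/1,820 of the full $1,820, so 1,729/1,820 of the $16,000 range has been used: income = $233,300 + $16,000 × 1,729/1,820 = $248,500.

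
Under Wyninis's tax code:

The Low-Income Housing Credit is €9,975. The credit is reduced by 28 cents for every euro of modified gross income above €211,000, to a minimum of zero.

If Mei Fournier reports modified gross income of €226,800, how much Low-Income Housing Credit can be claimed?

€5,551

Low-Income Housing Credit: 28% of the €15,800 excess over €211,000 is €4,424; credit = €9,975 − €4,424 = €5,551.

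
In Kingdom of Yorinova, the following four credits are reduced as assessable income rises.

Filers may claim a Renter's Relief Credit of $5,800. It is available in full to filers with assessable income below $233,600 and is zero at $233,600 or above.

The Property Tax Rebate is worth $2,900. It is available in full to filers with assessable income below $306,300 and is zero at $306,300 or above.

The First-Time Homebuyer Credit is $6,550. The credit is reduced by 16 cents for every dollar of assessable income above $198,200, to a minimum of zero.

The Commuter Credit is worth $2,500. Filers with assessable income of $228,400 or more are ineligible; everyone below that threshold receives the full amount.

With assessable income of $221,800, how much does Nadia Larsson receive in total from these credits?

$13,974

Renter's Relief Credit: $221,800 is below the $233,600 cutoff, so the full $5,800 applies.
Property Tax Rebate: $221,800 is below the $306,300 cutoff, so the full $2,900 applies.
First-Time Homebuyer Credit: 16% of the $23,600 excess over $198,200 is $3,776; credit = $6,550 − $3,776 = $2,774.
Commuter Credit: $221,800 is below the $228,400 cutoff, so the full $2,500 applies.
Total: $5,800 + $2,900 + $2,774 + $2,500 = $13,974.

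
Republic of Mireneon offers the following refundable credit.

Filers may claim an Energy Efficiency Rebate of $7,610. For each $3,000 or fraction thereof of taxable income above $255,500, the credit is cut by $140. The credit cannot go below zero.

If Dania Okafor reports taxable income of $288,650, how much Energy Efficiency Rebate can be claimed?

Energy Efficiency Rebate: income exceeds $255,500 by $33,150, which is 12 full-or-partial $3,000 increments; reduction = 12 × $140 = $1,680, leaving $5,930.

$5,930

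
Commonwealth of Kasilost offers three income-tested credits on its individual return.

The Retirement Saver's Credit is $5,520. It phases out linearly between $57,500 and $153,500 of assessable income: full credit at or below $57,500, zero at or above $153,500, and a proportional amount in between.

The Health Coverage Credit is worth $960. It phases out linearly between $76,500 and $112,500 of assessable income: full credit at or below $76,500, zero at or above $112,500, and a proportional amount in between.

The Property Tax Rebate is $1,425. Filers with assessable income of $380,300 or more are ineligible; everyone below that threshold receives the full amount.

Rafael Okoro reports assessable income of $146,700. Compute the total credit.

$1,816

Retirement Saver's Credit: $146,700 is $89,200 into a $96,000 phase-out range, leaving 6,800/96,000 of the credit: $5,520 × 6,800/96,000 = $391.
Health Coverage Credit: $146,700 is at or above $112,500, so the credit is $0.
Property Tax Rebate: $146,700 is below the $380,300 cutoff, so the full $1,425 applies.
Total: $391 + $0 + $1,425 = $1,816.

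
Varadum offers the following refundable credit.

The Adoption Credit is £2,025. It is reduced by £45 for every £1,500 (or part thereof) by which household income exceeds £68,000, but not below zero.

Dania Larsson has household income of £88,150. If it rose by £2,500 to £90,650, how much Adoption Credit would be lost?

At £88,150 — income exceeds £68,000 by £20,150, which is 14 full-or-partial £1,500 increments; reduction = 14 × £45 = £630, leaving £1,395.
At £90,650 — income exceeds £68,000 by £22,650, which is 16 full-or-partial £1,500 increments; reduction = 16 × £45 = £720, leaving £1,305.
Lost: £1,395 − £1,305 = £90.

£90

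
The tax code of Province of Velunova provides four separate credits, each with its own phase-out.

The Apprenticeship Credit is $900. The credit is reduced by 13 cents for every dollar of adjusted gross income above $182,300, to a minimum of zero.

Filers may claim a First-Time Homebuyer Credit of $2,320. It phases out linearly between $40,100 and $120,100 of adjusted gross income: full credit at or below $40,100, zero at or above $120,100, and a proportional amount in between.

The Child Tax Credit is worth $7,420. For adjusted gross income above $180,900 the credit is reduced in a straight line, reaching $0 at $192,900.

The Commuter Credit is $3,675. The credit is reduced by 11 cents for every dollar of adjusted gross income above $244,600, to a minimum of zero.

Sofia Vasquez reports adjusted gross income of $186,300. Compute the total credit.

$8,136

Apprenticeship Credit: 13% of the $4,000 excess over $182,300 is $520; credit = $900 − $520 = $380.
First-Time Homebuyer Credit: $186,300 is at or above $120,100, so the credit is $0.
Child Tax Credit: $186,300 is $5,400 into a $12,000 phase-out range, leaving 6,600/12,000 of the credit: $7,420 × 6,600/12,000 = $4,081.
Commuter Credit: $186,300 is at or below the $244,600 threshold, so the full $3,675 applies.
Total: $380 + $0 + $4,081 + $3,675 = $8,136.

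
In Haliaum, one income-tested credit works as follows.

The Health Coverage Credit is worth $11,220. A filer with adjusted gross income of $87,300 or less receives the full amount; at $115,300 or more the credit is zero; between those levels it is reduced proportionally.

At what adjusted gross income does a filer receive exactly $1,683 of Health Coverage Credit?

$1,683 is 1,683/11,220 of the full $11,220, so 9,537/11,220 of the $28,000 range has been used: income = $87,300 + $28,000 × 9,537/11,220 = $111,100.

$111,100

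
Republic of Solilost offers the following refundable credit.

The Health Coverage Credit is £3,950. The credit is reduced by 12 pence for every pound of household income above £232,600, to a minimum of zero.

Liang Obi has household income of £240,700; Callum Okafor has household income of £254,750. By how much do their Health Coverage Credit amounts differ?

Liang (£240,700): Health Coverage Credit: 12% of the £8,100 excess over £232,600 is £972; credit = £3,950 − £972 = £2,978.
Callum (£254,750): Health Coverage Credit: 12% of the £22,150 excess over £232,600 is £2,658; credit = £3,950 − £2,658 = £1,292.
Difference: |£2,978 − £1,292| = £1,686.

£1,686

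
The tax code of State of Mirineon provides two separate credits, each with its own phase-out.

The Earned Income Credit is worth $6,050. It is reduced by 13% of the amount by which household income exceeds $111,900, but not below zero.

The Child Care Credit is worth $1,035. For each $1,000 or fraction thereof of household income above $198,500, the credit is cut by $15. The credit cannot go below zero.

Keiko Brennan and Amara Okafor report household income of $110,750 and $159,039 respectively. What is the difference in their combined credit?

$6,050

Keiko ($110,750): Earned Income Credit: $110,750 is at or below the $111,900 threshold, so the full $6,050 applies. Child Care Credit: $110,750 is at or below the $198,500 threshold, so the full $1,035 applies. total $6,050 + $1,035 = $7,085
Amara ($159,039): Earned Income Credit: 13% of the $47,139 excess over $111,900 is $6,128.07 ≥ base, so the credit is $0. Child Care Credit: $159,039 is at or below the $198,500 threshold, so the full $1,035 applies. total $0 + $1,035 = $1,035
Difference: |$7,085 − $1,035| = $6,050.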